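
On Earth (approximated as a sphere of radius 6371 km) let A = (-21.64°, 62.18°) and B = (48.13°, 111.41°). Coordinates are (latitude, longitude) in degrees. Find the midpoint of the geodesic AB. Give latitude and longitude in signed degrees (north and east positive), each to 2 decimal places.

The central angle between A and B is δ = 1.4399 rad.
With f = 0.5, the slerp weights are sin((1−f)δ)/sin δ = 0.6650 and sin(fδ)/sin δ = 0.6650.
Weighted sum of the unit vectors: (0.6650)·(0.4338,0.8221,-0.3688) + (0.6650)·(-0.2436,0.6214,0.7447) = (0.1265, 0.9600, 0.2500).
Converting back: φ = atan2(z, √(x²+y²)) = 14.48°, λ = atan2(y, x) = 82.50°.

14.48°, 82.50°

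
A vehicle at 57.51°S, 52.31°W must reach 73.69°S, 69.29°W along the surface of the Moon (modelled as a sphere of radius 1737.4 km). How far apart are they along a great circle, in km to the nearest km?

530 km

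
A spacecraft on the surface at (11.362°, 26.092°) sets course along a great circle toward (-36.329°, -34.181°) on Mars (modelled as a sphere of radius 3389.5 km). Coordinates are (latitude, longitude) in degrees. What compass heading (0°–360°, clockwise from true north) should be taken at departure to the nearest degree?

227°

Δλ = -60.273° = -1.0520 rad.
y = sin Δλ · cos φ₂ = (-0.8684)(0.8056) = -0.6996
x = cos φ₁ sin φ₂ − sin φ₁ cos φ₂ cos Δλ = (0.9804)(-0.5924) − (0.1970)(0.8056)(0.4959) = -0.6595
θ = atan2(y, x) = -133.31°; adding 360° gives 227°.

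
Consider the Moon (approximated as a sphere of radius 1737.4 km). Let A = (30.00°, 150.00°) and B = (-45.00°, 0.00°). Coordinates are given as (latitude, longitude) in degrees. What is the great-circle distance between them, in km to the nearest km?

4613 km

Let φ₁ = 0.5236 rad, φ₂ = -0.7854 rad, and Δλ = -2.6180 rad.
cos c = sin φ₁ sin φ₂ + cos φ₁ cos φ₂ cos Δλ = (0.5000)(-0.7071) + (0.8660)(0.7071)(-0.8660) = -0.88388,
so c = arccos(-0.88388) = 2.65490 rad.
Distance = R·c = 1737.4 × 2.6549 ≈ 4613 km.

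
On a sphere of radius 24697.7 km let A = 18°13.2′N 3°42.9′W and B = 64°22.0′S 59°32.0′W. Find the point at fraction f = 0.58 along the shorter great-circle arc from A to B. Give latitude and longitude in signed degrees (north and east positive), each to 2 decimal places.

Central angle δ = 1.6218 rad. Interpolating on the sphere with fraction f = 0.58:
P = [sin((1−f)δ)·A + sin(fδ)·B] / sin δ = 0.6305·A + 0.8090·B in Cartesian coordinates,
giving P = (0.7751, -0.3405, -0.5322), i.e. latitude -32.16°, longitude -23.71°.

-32.16°, -23.71°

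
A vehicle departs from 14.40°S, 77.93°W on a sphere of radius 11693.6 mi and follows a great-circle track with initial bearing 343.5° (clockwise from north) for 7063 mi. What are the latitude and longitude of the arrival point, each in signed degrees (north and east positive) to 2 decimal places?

Angular distance δ = d/R = 7063/11693.6 = 0.60401 rad; initial bearing θ = 5.9952 rad.
sin φ₂ = sin φ₁ cos δ + cos φ₁ sin δ cos θ = (-0.2487)(0.8231) + (0.9686)(0.5679)(0.9588) = 0.3228, so φ₂ = 18.83°.
Δλ = atan2(sin θ sin δ cos φ₁, cos δ − sin φ₁ sin φ₂) = atan2(-0.1562, 0.9033) = -9.813°.
λ₂ = -77.930° − 9.813° = -87.74°.

18.83°, -87.74°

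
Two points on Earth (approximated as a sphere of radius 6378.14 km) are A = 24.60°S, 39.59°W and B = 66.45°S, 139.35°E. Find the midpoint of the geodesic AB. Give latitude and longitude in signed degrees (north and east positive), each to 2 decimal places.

-69.07°, -38.76°

Central angle δ = 1.5524 rad. Interpolating on the sphere with fraction f = 0.5:
P = [sin((1−f)δ)·A + sin(fδ)·B] / sin δ = 0.7007·A + 0.7007·B in Cartesian coordinates,
giving P = (0.2786, -0.2236, -0.9340), i.e. latitude -69.07°, longitude -38.76°.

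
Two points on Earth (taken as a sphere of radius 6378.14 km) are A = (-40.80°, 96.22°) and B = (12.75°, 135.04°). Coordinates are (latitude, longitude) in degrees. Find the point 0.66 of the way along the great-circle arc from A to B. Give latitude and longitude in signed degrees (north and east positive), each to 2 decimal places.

-6.02°, 123.65°

The central angle between A and B is δ = 1.1252 rad.
With f = 0.66, the slerp weights are sin((1−f)δ)/sin δ = 0.4137 and sin(fδ)/sin δ = 0.7494.
Weighted sum of the unit vectors: (0.4137)·(-0.0820,0.7525,-0.6534) + (0.7494)·(-0.6902,0.6892,0.2207) = (-0.5511, 0.8278, -0.1049).
Converting back: φ = atan2(z, √(x²+y²)) = -6.02°, λ = atan2(y, x) = 123.65°.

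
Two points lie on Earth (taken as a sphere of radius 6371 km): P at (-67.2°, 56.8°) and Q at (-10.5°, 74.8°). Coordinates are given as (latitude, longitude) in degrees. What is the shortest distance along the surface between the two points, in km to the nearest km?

In radians: φ₁ = -1.1729, φ₂ = -0.1833, Δλ = 18.000° = 0.3142 rad.
Haversine: a = sin²(Δφ/2) + cos φ₁ cos φ₂ sin²(Δλ/2) = 0.2255 + (0.3875)(0.9833)(0.0245) = 0.23481.
Central angle c = 2·arcsin(√a) = 1.01175 rad.
Distance = R·c = 6371 × 1.0118 ≈ 6446 km.

6446 km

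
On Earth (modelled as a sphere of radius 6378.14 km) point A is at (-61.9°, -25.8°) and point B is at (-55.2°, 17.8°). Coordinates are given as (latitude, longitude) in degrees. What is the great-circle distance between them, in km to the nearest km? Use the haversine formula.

2584 km

With latitudes φ₁ = -61.900°, φ₂ = -55.200° and longitude difference Δλ = 43.600°:
Haversine: a = sin²(Δφ/2) + cos φ₁ cos φ₂ sin²(Δλ/2) = 0.0034 + (0.4710)(0.5707)(0.1379) = 0.04049.
Central angle c = 2·arcsin(√a) = 0.40520 rad.
Distance = R·c = 6378.14 × 0.4052 ≈ 2584 km.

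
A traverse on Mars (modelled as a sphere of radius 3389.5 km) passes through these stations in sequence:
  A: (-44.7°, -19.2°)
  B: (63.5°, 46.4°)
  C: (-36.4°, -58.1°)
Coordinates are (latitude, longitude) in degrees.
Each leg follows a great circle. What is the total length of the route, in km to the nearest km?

14688 km

Leg A→B: central angle 2.0926 rad, distance 7093.0 km.
Leg B→C: central angle 2.2408 rad, distance 7595.2 km.
Total: 7093.0 + 7595.2 ≈ 14688 km.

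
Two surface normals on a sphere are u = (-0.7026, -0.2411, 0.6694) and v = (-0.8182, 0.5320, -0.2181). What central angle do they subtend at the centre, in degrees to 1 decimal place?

72.5°

u·v = 0.3006; |u| = 0.9999, |v| = 1.0000.
cos θ = (u·v)/(|u||v|) = 0.3006, so θ = 72.5°.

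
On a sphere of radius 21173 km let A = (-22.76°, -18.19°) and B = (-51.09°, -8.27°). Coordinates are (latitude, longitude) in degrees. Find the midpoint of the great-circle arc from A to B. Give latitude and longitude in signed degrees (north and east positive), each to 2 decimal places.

Central angle δ = 0.5124 rad. Interpolating on the sphere with fraction f = 0.5:
P = [sin((1−f)δ)·A + sin(fδ)·B] / sin δ = 0.5169·A + 0.5169·B in Cartesian coordinates,
giving P = (0.7741, -0.1955, -0.6022), i.e. latitude -37.02°, longitude -14.17°.

-37.02°, -14.17°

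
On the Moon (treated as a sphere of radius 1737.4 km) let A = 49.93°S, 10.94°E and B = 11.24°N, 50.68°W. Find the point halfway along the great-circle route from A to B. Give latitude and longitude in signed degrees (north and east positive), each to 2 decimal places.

-22.08°, -26.92°

The central angle between A and B is δ = 1.4193 rad.
With f = 0.5, the slerp weights are sin((1−f)δ)/sin δ = 0.6591 and sin(fδ)/sin δ = 0.6591.
Weighted sum of the unit vectors: (0.6591)·(0.6320,0.1222,-0.7653) + (0.6591)·(0.6215,-0.7588,0.1949) = (0.8262, -0.4196, -0.3759).
Converting back: φ = atan2(z, √(x²+y²)) = -22.08°, λ = atan2(y, x) = -26.92°.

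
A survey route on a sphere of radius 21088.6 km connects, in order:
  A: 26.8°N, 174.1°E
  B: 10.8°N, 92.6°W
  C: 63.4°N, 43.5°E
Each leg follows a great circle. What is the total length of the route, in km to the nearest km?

Leg A→B: central angle 1.5368 rad, distance 32408.4 km.
Leg B→C: central angle 1.7207 rad, distance 36287.7 km.
Total: 32408.4 + 36287.7 ≈ 68696 km.

68696 km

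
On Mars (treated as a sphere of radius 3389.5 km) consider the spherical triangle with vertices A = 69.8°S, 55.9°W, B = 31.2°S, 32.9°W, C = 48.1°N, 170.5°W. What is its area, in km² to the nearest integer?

26171388 km²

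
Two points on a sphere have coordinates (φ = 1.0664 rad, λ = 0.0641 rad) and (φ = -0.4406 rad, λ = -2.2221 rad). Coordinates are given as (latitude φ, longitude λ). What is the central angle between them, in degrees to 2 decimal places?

Let φ₁ = 1.0664 rad, φ₂ = -0.4406 rad, and Δλ = -2.2862 rad.
Haversine: a = sin²(Δφ/2) + cos φ₁ cos φ₂ sin²(Δλ/2) = 0.4681 + (0.4833)(0.9045)(0.8280) = 0.83005.
Central angle c = 2·arcsin(√a) = 2.29174 rad.
So the angular separation is 131.31°.

131.31°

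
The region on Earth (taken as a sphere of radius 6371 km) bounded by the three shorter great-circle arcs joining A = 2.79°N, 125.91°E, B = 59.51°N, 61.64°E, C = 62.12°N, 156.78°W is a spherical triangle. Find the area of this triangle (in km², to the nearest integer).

Side lengths (central angles): a = 0.9572, b = 1.4246, c = 1.3057 rad; semiperimeter s = 1.8438.
By l'Huilier's theorem, tan(E/4) = √[tan(s/2) tan((s−a)/2) tan((s−b)/2) tan((s−c)/2)], giving spherical excess E = 0.7572 rad.
Area = E·R² = 0.7572 × (6371)² ≈ 30736097 km².

30736097 km²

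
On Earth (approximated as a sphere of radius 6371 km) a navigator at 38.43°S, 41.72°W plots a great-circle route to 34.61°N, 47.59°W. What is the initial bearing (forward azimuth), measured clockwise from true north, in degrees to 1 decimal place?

355.0°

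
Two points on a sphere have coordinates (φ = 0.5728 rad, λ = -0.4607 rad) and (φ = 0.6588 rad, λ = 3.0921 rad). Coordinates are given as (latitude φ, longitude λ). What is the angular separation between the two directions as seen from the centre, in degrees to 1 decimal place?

106.1°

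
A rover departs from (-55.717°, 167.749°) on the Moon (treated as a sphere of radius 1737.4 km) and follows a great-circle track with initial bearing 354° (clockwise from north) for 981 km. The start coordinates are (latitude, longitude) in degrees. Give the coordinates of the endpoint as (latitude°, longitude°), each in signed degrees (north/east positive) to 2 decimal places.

-23.47°, 164.25°

Angular distance δ = d/R = 981/1737.4 = 0.56464 rad; initial bearing θ = 6.1785 rad.
sin φ₂ = sin φ₁ cos δ + cos φ₁ sin δ cos θ = (-0.8263)(0.8448) + (0.5633)(0.5351)(0.9945) = -0.3982, so φ₂ = -23.47°.
Δλ = atan2(sin θ sin δ cos φ₁, cos δ − sin φ₁ sin φ₂) = atan2(-0.0315, 0.5157) = -3.496°.
λ₂ = 167.749° − 3.496° = 164.25°.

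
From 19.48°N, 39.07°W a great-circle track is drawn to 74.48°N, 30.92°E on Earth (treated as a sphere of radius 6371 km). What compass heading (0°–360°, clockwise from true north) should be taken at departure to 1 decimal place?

16.0°

With φ₁ = 0.3400, φ₂ = 1.2999, Δλ = 1.2216 rad, the forward-azimuth formula gives
θ = atan2( sin Δλ cos φ₂ , cos φ₁ sin φ₂ − sin φ₁ cos φ₂ cos Δλ ) = atan2(0.2514, 0.8778) = 15.98°.
So the initial bearing is 16.0°.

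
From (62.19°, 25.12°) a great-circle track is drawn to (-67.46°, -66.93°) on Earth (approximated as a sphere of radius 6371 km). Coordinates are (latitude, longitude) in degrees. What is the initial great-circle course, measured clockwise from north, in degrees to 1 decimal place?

222.5°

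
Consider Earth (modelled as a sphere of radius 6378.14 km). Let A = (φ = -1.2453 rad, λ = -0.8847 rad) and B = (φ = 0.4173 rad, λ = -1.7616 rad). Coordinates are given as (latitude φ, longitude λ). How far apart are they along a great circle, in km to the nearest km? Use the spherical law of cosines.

11284 km

In radians: φ₁ = -1.2453, φ₂ = 0.4173, Δλ = -50.243° = -0.8769 rad.
cos c = sin φ₁ sin φ₂ + cos φ₁ cos φ₂ cos Δλ = (-0.9475)(0.4053) + (0.3198)(0.9142)(0.6395) = -0.19705,
so c = arccos(-0.19705) = 1.76915 rad.
Distance = R·c = 6378.14 × 1.7691 ≈ 11284 km.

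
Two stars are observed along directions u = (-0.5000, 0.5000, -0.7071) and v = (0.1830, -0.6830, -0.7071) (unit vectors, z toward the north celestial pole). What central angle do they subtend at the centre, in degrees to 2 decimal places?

86.16°

u·v = 0.0670; |u| = 1.0000, |v| = 1.0000.
cos θ = (u·v)/(|u||v|) = 0.0670, so θ = 86.16°.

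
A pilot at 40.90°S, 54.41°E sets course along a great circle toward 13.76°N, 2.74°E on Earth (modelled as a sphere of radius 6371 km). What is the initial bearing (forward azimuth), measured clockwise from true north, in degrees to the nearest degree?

307°

With φ₁ = -0.7138, φ₂ = 0.2402, Δλ = -0.9018 rad, the forward-azimuth formula gives
θ = atan2( sin Δλ cos φ₂ , cos φ₁ sin φ₂ − sin φ₁ cos φ₂ cos Δλ ) = atan2(-0.7619, 0.5742) = -53.00°.
Adding 360° brings this into [0°, 360°): 307°.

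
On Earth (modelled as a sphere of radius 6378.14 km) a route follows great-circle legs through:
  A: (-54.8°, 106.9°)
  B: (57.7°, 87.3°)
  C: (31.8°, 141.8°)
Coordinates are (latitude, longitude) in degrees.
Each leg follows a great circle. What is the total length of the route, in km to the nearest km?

Leg A→B: central angle 1.9829 rad, distance 12647.2 km.
Leg B→C: central angle 0.7825 rad, distance 4991.0 km.
Total: 12647.2 + 4991.0 ≈ 17638 km.

17638 km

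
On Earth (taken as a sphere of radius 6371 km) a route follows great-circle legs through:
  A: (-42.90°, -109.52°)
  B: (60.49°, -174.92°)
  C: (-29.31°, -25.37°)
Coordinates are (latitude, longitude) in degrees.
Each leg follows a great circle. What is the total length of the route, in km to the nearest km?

Leg A→B: central angle 2.0288 rad, distance 12925.8 km.
Leg B→C: central angle 2.4920 rad, distance 15876.2 km.
Total: 12925.8 + 15876.2 ≈ 28802 km.

28802 km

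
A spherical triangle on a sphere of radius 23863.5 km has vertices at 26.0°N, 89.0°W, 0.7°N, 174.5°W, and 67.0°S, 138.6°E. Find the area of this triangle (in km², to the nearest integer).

Side lengths (central angles): a = 1.3122, b = 2.2657, c = 1.4949 rad; semiperimeter s = 2.5364.
By l'Huilier's theorem, tan(E/4) = √[tan(s/2) tan((s−a)/2) tan((s−b)/2) tan((s−c)/2)], giving spherical excess E = 1.5874 rad.
Area = E·R² = 1.5874 × (23863.5)² ≈ 903987252 km².

903987252 km²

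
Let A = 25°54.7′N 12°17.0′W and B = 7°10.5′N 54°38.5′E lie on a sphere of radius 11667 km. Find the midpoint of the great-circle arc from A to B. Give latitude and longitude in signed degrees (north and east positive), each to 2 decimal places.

19.59°, 23.03°

Central angle δ = 1.1545 rad. Interpolating on the sphere with fraction f = 0.5:
P = [sin((1−f)δ)·A + sin(fδ)·B] / sin δ = 0.5967·A + 0.5967·B in Cartesian coordinates,
giving P = (0.8670, 0.3686, 0.3353), i.e. latitude 19.59°, longitude 23.03°.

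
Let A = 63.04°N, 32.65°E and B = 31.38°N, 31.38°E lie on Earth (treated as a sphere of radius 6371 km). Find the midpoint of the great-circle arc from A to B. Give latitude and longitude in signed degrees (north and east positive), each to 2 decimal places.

Central angle δ = 0.5528 rad. Interpolating on the sphere with fraction f = 0.5:
P = [sin((1−f)δ)·A + sin(fδ)·B] / sin δ = 0.5197·A + 0.5197·B in Cartesian coordinates,
giving P = (0.5772, 0.3582, 0.7339), i.e. latitude 47.21°, longitude 31.82°.

47.21°, 31.82°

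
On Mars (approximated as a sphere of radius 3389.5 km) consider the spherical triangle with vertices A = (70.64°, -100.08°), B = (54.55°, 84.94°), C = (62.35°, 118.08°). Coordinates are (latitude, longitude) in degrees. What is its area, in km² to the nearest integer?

Side lengths (central angles): a = 0.3271, b = 0.7745, c = 0.9557 rad; semiperimeter s = 1.0287.
By l'Huilier's theorem, tan(E/4) = √[tan(s/2) tan((s−a)/2) tan((s−b)/2) tan((s−c)/2)], giving spherical excess E = 0.1242 rad.
Area = E·R² = 0.1242 × (3389.5)² ≈ 1426668 km².

1426668 km²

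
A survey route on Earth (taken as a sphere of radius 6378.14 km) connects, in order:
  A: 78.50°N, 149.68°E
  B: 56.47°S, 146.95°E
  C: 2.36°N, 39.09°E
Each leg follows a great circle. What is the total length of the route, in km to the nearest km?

26352 km

Leg A→B: central angle 2.3558 rad, distance 15025.9 km.
Leg B→C: central angle 1.7758 rad, distance 11326.4 km.
Total: 15025.9 + 11326.4 ≈ 26352 km.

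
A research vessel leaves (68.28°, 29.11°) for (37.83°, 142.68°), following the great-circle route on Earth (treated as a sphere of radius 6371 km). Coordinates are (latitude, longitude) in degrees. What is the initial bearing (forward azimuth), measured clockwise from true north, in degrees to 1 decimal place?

Δλ = 113.570° = 1.9822 rad.
y = sin Δλ · cos φ₂ = (0.9166)(0.7898) = 0.7239
x = cos φ₁ sin φ₂ − sin φ₁ cos φ₂ cos Δλ = (0.3701)(0.6133) − (0.9290)(0.7898)(-0.3999) = 0.5204
θ = atan2(y, x) = 54.29°, so the bearing is 54.3°.

54.3°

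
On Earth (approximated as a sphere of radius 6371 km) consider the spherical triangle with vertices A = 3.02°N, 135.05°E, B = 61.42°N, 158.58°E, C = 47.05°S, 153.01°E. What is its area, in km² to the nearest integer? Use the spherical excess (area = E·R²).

Side lengths (central angles): a = 1.8948, b = 0.9164, c = 1.0653 rad; semiperimeter s = 1.9382.
By l'Huilier's theorem, tan(E/4) = √[tan(s/2) tan((s−a)/2) tan((s−b)/2) tan((s−c)/2)], giving spherical excess E = 0.3628 rad.
Area = E·R² = 0.3628 × (6371)² ≈ 14726533 km².

14726533 km²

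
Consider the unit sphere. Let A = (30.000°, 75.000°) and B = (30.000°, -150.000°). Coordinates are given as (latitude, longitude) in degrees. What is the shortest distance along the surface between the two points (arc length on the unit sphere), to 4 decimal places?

Let φ₁ = 0.5236 rad, φ₂ = 0.5236 rad, and Δλ = 2.3562 rad.
Haversine: a = sin²(Δφ/2) + cos φ₁ cos φ₂ sin²(Δλ/2) = 0.0000 + (0.8660)(0.8660)(0.8536) = 0.64017.
Central angle c = 2·arcsin(√a) = 1.85493 rad.
On the unit sphere the arc length equals the central angle: 1.8549.

1.8549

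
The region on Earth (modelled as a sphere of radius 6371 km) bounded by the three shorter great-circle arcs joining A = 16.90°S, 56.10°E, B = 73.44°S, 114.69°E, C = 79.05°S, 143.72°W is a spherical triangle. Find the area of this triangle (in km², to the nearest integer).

6075575 km²

Side lengths (central angles): a = 0.3759, b = 1.4561, c = 1.1365 rad; semiperimeter s = 1.4842.
By l'Huilier's theorem, tan(E/4) = √[tan(s/2) tan((s−a)/2) tan((s−b)/2) tan((s−c)/2)], giving spherical excess E = 0.1497 rad.
Area = E·R² = 0.1497 × (6371)² ≈ 6075575 km².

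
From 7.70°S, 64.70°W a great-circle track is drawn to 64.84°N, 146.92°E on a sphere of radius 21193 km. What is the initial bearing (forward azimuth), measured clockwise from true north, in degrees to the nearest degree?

Δλ = -148.380° = -2.5897 rad.
y = sin Δλ · cos φ₂ = (-0.5243)(0.4251) = -0.2229
x = cos φ₁ sin φ₂ − sin φ₁ cos φ₂ cos Δλ = (0.9910)(0.9051) − (-0.1340)(0.4251)(-0.8515) = 0.8485
θ = atan2(y, x) = -14.72°; adding 360° gives 345°.

345°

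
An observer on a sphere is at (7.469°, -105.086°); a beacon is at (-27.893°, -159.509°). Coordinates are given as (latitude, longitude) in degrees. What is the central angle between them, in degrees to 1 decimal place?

63.3°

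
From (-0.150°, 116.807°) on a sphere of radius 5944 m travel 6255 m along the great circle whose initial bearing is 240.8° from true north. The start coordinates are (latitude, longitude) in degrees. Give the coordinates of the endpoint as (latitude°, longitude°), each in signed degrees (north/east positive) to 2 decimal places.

-25.15°, 59.92°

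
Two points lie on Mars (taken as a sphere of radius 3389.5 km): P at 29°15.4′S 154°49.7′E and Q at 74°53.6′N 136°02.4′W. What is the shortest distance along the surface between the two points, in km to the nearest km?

In radians: φ₁ = -0.5106, φ₂ = 1.3071, Δλ = 69.132° = 1.2066 rad.
cos c = sin φ₁ sin φ₂ + cos φ₁ cos φ₂ cos Δλ = (-0.4887)(0.9654) + (0.8724)(0.2606)(0.3562) = -0.39084,
so c = arccos(-0.39084) = 1.97234 rad.
Distance = R·c = 3389.5 × 1.9723 ≈ 6685 km.

6685 km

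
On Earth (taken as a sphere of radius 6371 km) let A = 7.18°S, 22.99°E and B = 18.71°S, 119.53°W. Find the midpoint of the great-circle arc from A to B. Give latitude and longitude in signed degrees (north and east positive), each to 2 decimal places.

-35.52°, -44.36°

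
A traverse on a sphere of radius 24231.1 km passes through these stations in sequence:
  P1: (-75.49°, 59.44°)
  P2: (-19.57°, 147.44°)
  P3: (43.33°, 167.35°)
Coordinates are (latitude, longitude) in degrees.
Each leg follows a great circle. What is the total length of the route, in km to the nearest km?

57552 km

Leg P1→P2: central angle 1.2318 rad, distance 29848.6 km.
Leg P2→P3: central angle 1.1433 rad, distance 27703.8 km.
Total: 29848.6 + 27703.8 ≈ 57552 km.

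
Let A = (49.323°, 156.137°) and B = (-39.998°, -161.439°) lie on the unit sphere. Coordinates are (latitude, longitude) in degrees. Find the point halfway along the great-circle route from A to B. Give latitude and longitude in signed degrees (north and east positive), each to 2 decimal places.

5.00°, 179.14°

The central angle between A and B is δ = 1.6900 rad.
With f = 0.5, the slerp weights are sin((1−f)δ)/sin δ = 0.7533 and sin(fδ)/sin δ = 0.7533.
Weighted sum of the unit vectors: (0.7533)·(-0.5961,0.2637,0.7584) + (0.7533)·(-0.7262,-0.2438,-0.6428) = (-0.9961, 0.0149, 0.0871).
Converting back: φ = atan2(z, √(x²+y²)) = 5.00°, λ = atan2(y, x) = 179.14°.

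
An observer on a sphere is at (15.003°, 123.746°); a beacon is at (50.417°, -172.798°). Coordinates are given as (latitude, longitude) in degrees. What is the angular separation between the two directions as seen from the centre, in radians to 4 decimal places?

Let φ₁ = 0.2619 rad, φ₂ = 0.8799 rad, and Δλ = 1.1075 rad.
cos c = sin φ₁ sin φ₂ + cos φ₁ cos φ₂ cos Δλ = (0.2589)(0.7707) + (0.9659)(0.6372)(0.4469) = 0.47456,
so c = arccos(0.47456) = 1.07633 rad.
So the angular separation is 1.0763 rad.

1.0763 rad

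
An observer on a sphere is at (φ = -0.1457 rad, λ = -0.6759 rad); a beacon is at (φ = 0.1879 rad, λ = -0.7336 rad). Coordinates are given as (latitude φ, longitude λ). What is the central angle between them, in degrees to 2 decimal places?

In radians: φ₁ = -0.1457, φ₂ = 0.1879, Δλ = -3.306° = -0.0577 rad.
cos c = sin φ₁ sin φ₂ + cos φ₁ cos φ₂ cos Δλ = (-0.1452)(0.1868) + (0.9894)(0.9824)(0.9983) = 0.94325,
so c = arccos(0.94325) = 0.33851 rad.
So the angular separation is 19.39°.

19.39°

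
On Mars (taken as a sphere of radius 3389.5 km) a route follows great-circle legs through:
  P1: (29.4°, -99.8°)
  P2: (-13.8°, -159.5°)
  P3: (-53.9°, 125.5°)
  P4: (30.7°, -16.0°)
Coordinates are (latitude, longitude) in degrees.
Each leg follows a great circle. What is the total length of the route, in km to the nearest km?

Leg P1→P2: central angle 1.2558 rad, distance 4256.7 km.
Leg P2→P3: central angle 1.2230 rad, distance 4145.4 km.
Leg P3→P4: central angle 2.5132 rad, distance 8518.6 km.
Total: 4256.7 + 4145.4 + 8518.6 ≈ 16921 km.

16921 km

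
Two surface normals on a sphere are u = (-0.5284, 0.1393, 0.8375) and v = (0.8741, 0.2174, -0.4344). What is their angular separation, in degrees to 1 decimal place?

u·v = -0.7954; |u| = 1.0000, |v| = 1.0000.
cos θ = (u·v)/(|u||v|) = -0.7954, so θ = 142.7°.

142.7°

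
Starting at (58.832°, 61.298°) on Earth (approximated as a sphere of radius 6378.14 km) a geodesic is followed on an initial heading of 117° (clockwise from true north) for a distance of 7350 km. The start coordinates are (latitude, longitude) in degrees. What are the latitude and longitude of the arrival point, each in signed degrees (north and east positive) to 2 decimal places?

7.64°, 116.53°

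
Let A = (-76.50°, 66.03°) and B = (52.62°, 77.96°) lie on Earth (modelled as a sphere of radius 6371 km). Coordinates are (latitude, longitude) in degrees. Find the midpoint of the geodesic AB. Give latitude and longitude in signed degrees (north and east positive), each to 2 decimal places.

The central angle between A and B is δ = 2.2575 rad.
With f = 0.5, the slerp weights are sin((1−f)δ)/sin δ = 1.1688 and sin(fδ)/sin δ = 1.1688.
Weighted sum of the unit vectors: (1.1688)·(0.0948,0.2133,-0.9724) + (1.1688)·(0.1266,0.5937,0.7946) = (0.2589, 0.9433, -0.2078).
Converting back: φ = atan2(z, √(x²+y²)) = -11.99°, λ = atan2(y, x) = 74.65°.

-11.99°, 74.65°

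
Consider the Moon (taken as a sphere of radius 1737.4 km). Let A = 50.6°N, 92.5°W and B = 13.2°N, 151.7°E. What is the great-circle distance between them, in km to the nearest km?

2890 km

In radians: φ₁ = 0.8831, φ₂ = 0.2304, Δλ = -115.800° = -2.0211 rad.
cos c = sin φ₁ sin φ₂ + cos φ₁ cos φ₂ cos Δλ = (0.7727)(0.2284) + (0.6347)(0.9736)(-0.4352) = -0.09250,
so c = arccos(-0.09250) = 1.66343 rad.
Distance = R·c = 1737.4 × 1.6634 ≈ 2890 km.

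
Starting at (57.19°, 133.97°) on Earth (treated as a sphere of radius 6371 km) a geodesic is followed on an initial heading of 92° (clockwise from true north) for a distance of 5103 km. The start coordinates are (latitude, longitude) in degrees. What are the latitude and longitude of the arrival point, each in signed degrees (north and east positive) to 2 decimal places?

34.85°, -165.06°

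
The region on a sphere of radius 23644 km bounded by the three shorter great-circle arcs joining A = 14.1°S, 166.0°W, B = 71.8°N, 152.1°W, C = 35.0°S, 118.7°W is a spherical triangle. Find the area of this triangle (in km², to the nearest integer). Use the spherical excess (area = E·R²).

470325692 km²

Side lengths (central angles): a = 1.9085, b = 0.8251, c = 1.5081 rad; semiperimeter s = 2.1208.
By l'Huilier's theorem, tan(E/4) = √[tan(s/2) tan((s−a)/2) tan((s−b)/2) tan((s−c)/2)], giving spherical excess E = 0.8413 rad.
Area = E·R² = 0.8413 × (23644)² ≈ 470325692 km².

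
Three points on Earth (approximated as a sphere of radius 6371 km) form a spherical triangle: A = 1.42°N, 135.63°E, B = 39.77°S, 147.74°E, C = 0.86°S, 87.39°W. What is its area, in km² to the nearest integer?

Side lengths (central angles): a = 2.0150, b = 2.3908, c = 0.7445 rad; semiperimeter s = 2.5752.
By l'Huilier's theorem, tan(E/4) = √[tan(s/2) tan((s−a)/2) tan((s−b)/2) tan((s−c)/2)], giving spherical excess E = 1.3278 rad.
Area = E·R² = 1.3278 × (6371)² ≈ 53896352 km².

53896352 km²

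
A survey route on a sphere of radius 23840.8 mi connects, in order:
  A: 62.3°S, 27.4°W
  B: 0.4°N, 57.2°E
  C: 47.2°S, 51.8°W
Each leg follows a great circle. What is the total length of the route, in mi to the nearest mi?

79445 mi

Leg A→B: central angle 1.5332 rad, distance 36553.3 mi.
Leg B→C: central angle 1.7991 rad, distance 42891.9 mi.
Total: 36553.3 + 42891.9 ≈ 79445 mi.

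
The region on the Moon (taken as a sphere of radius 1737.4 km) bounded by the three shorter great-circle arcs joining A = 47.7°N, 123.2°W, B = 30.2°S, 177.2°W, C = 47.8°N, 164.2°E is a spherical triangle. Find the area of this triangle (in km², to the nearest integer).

2212382 km²

Side lengths (central angles): a = 1.3923, b = 0.8188, c = 1.6010 rad; semiperimeter s = 1.9060.
By l'Huilier's theorem, tan(E/4) = √[tan(s/2) tan((s−a)/2) tan((s−b)/2) tan((s−c)/2)], giving spherical excess E = 0.7329 rad.
Area = E·R² = 0.7329 × (1737.4)² ≈ 2212382 km².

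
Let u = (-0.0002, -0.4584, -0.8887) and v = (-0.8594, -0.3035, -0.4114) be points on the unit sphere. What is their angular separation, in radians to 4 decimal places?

1.0415 rad

u·v = 0.5049; |u| = 1.0000, |v| = 1.0000.
cos θ = (u·v)/(|u||v|) = 0.5049, so θ = 1.0415 rad.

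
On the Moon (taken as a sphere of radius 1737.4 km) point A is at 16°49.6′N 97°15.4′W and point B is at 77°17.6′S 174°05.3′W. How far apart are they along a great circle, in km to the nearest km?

3140 km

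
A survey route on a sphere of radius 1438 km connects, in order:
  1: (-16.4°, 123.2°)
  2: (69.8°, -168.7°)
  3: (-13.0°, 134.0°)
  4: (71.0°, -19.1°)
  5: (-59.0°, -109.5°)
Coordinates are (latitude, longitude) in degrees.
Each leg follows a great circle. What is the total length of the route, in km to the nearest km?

11389 km

Leg 1→2: central angle 1.7127 rad, distance 2462.9 km.
Leg 2→3: central angle 1.6002 rad, distance 2301.0 km.
Leg 3→4: central angle 2.0893 rad, distance 3004.4 km.
Leg 4→5: central angle 2.5177 rad, distance 3620.5 km.
Total: 2462.9 + 2301.0 + 3004.4 + 3620.5 ≈ 11389 km.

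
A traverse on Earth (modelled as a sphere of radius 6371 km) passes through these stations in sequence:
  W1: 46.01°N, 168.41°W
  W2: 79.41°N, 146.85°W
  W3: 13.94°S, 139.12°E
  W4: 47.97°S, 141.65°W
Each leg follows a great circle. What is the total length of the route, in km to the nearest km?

23091 km

Leg W1→W2: central angle 0.5990 rad, distance 3816.0 km.
Leg W2→W3: central angle 1.7596 rad, distance 11210.7 km.
Leg W3→W4: central angle 1.2657 rad, distance 8063.9 km.
Total: 3816.0 + 11210.7 + 8063.9 ≈ 23091 km.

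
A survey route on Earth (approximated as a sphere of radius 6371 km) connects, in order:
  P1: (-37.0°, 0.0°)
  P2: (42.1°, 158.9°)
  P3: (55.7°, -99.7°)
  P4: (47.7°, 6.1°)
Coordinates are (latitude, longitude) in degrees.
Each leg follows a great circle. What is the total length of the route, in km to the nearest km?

31621 km

Leg P1→P2: central angle 2.8449 rad, distance 18124.9 km.
Leg P2→P3: central angle 1.0802 rad, distance 6881.7 km.
Leg P3→P4: central angle 1.0382 rad, distance 6614.6 km.
Total: 18124.9 + 6881.7 + 6614.6 ≈ 31621 km.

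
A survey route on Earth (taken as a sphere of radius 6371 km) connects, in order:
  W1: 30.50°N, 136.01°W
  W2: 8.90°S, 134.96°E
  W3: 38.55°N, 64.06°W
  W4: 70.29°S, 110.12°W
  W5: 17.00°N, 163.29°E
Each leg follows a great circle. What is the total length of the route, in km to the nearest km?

50938 km

Leg W1→W2: central angle 1.6350 rad, distance 10416.3 km.
Leg W2→W3: central angle 2.5443 rad, distance 16210.0 km.
Leg W3→W4: central angle 1.9863 rad, distance 12654.8 km.
Leg W4→W5: central angle 1.8297 rad, distance 11657.3 km.
Total: 10416.3 + 16210.0 + 12654.8 + 11657.3 ≈ 50938 km.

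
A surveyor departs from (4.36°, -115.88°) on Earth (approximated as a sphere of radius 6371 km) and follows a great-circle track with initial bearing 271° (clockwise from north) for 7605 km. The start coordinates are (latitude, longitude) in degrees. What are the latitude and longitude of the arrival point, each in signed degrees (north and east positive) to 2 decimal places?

2.53°, 175.61°

Angular distance δ = d/R = 7605/6371 = 1.19369 rad; initial bearing θ = 4.7298 rad.
sin φ₂ = sin φ₁ cos δ + cos φ₁ sin δ cos θ = (0.0760)(0.3682) + (0.9971)(0.9297)(0.0175) = 0.0442, so φ₂ = 2.53°.
Δλ = atan2(sin θ sin δ cos φ₁, cos δ − sin φ₁ sin φ₂) = atan2(-0.9269, 0.3649) = -68.513°.
λ₂ = -115.880° − 68.513° = -184.39° → 175.61° after wrapping to (−180°, 180°].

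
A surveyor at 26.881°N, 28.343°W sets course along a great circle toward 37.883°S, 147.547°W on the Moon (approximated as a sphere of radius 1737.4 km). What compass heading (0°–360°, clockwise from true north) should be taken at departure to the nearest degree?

242°

With φ₁ = 0.4692, φ₂ = -0.6612, Δλ = -2.0805 rad, the forward-azimuth formula gives
θ = atan2( sin Δλ cos φ₂ , cos φ₁ sin φ₂ − sin φ₁ cos φ₂ cos Δλ ) = atan2(-0.6889, -0.3736) = -118.47°.
Adding 360° brings this into [0°, 360°): 242°.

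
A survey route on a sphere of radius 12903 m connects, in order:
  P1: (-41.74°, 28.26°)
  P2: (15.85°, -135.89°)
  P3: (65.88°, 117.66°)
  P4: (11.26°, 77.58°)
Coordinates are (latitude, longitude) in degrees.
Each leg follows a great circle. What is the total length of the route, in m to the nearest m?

Leg P1→P2: central angle 2.6308 rad, distance 33944.8 m.
Leg P2→P3: central angle 1.4324 rad, distance 18482.3 m.
Leg P3→P4: central angle 1.0646 rad, distance 13736.3 m.
Total: 33944.8 + 18482.3 + 13736.3 ≈ 66163 m.

66163 m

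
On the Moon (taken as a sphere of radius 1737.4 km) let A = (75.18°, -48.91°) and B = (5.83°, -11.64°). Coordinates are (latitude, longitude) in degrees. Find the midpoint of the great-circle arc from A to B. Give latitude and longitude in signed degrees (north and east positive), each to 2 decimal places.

41.48°, -19.00°

Central angle δ = 1.2654 rad. Interpolating on the sphere with fraction f = 0.5:
P = [sin((1−f)δ)·A + sin(fδ)·B] / sin δ = 0.6200·A + 0.6200·B in Cartesian coordinates,
giving P = (0.7083, -0.2440, 0.6624), i.e. latitude 41.48°, longitude -19.00°.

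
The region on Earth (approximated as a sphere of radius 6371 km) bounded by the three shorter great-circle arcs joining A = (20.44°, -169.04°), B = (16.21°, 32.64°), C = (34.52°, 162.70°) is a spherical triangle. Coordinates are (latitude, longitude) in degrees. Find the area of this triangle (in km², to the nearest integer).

Side lengths (central angles): a = 1.9294, b = 0.4993, c = 2.4019 rad; semiperimeter s = 2.4153.
By l'Huilier's theorem, tan(E/4) = √[tan(s/2) tan((s−a)/2) tan((s−b)/2) tan((s−c)/2)], giving spherical excess E = 0.3149 rad.
Area = E·R² = 0.3149 × (6371)² ≈ 12781044 km².

12781044 km²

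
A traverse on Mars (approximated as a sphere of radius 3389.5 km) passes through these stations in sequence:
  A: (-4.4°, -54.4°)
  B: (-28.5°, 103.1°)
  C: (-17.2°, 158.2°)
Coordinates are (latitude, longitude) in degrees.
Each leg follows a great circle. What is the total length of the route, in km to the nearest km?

Leg A→B: central angle 2.4542 rad, distance 8318.6 km.
Leg B→C: central angle 0.9002 rad, distance 3051.4 km.
Total: 8318.6 + 3051.4 ≈ 11370 km.

11370 km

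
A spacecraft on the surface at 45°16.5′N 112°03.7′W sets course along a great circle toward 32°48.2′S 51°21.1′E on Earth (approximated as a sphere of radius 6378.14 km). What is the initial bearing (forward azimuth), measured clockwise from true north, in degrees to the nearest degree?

With φ₁ = 0.7902, φ₂ = -0.5725, Δλ = 2.8521 rad, the forward-azimuth formula gives
θ = atan2( sin Δλ cos φ₂ , cos φ₁ sin φ₂ − sin φ₁ cos φ₂ cos Δλ ) = atan2(0.2399, 0.1911) = 51.46°.
So the initial bearing is 51°.

51°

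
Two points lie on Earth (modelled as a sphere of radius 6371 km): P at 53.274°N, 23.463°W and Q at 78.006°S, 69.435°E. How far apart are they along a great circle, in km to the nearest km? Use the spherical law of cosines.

15813 km

With latitudes φ₁ = 53.274°, φ₂ = -78.006° and longitude difference Δλ = 92.898°:
cos c = sin φ₁ sin φ₂ + cos φ₁ cos φ₂ cos Δλ = (0.8015)(-0.9782) + (0.5980)(0.2078)(-0.0506) = -0.79029,
so c = arccos(-0.79029) = 2.48208 rad.
Distance = R·c = 6371 × 2.4821 ≈ 15813 km.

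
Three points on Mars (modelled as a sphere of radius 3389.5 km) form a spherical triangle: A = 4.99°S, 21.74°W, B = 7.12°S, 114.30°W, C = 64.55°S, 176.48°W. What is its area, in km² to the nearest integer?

17223125 km²

Side lengths (central angles): a = 1.2546, b = 1.8845, c = 1.6042 rad; semiperimeter s = 2.3717.
By l'Huilier's theorem, tan(E/4) = √[tan(s/2) tan((s−a)/2) tan((s−b)/2) tan((s−c)/2)], giving spherical excess E = 1.4991 rad.
Area = E·R² = 1.4991 × (3389.5)² ≈ 17223125 km².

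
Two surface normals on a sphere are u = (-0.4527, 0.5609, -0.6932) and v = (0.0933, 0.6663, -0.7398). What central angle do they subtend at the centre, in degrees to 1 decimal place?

32.4°

u·v = 0.8443; |u| = 1.0000, |v| = 1.0000.
cos θ = (u·v)/(|u||v|) = 0.8443, so θ = 32.4°.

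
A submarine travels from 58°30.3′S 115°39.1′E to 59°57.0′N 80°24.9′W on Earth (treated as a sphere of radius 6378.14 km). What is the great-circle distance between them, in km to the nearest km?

19111 km

In radians: φ₁ = -1.0211, φ₂ = 1.0463, Δλ = 163.933° = 2.8612 rad.
cos c = sin φ₁ sin φ₂ + cos φ₁ cos φ₂ cos Δλ = (-0.8527)(0.8656) + (0.5224)(0.5008)(-0.9609) = -0.98946,
so c = arccos(-0.98946) = 2.99630 rad.
Distance = R·c = 6378.14 × 2.9963 ≈ 19111 km.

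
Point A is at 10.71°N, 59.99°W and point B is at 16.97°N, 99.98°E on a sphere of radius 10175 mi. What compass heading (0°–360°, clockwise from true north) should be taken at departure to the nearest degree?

36°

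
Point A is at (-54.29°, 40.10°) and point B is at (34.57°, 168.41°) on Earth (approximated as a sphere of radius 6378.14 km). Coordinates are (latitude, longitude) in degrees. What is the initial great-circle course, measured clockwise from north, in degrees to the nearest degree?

Δλ = 128.310° = 2.2394 rad.
y = sin Δλ · cos φ₂ = (0.7847)(0.8234) = 0.6461
x = cos φ₁ sin φ₂ − sin φ₁ cos φ₂ cos Δλ = (0.5837)(0.5674) − (-0.8120)(0.8234)(-0.6199) = -0.0833
θ = atan2(y, x) = 97.35°, so the bearing is 97°.

97°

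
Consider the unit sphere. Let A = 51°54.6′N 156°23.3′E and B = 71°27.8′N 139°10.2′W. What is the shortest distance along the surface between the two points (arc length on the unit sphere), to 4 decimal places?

With latitudes φ₁ = 51.910°, φ₂ = 71.463° and longitude difference Δλ = 64.442°:
cos c = sin φ₁ sin φ₂ + cos φ₁ cos φ₂ cos Δλ = (0.7870)(0.9481) + (0.6169)(0.3179)(0.4314) = 0.83082,
so c = arccos(0.83082) = 0.59021 rad.
On the unit sphere the arc length equals the central angle: 0.5902.

0.5902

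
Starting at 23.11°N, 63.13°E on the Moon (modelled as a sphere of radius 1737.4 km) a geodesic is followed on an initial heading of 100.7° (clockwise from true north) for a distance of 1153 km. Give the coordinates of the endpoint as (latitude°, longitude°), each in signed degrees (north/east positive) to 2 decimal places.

11.77°, 101.32°

Angular distance δ = d/R = 1153/1737.4 = 0.66364 rad; initial bearing θ = 1.7575 rad.
sin φ₂ = sin φ₁ cos δ + cos φ₁ sin δ cos θ = (0.3925)(0.7878) + (0.9198)(0.6160)(-0.1857) = 0.2040, so φ₂ = 11.77°.
Δλ = atan2(sin θ sin δ cos φ₁, cos δ − sin φ₁ sin φ₂) = atan2(0.5567, 0.7077) = 38.190°.
λ₂ = 63.130° + 38.190° = 101.32°.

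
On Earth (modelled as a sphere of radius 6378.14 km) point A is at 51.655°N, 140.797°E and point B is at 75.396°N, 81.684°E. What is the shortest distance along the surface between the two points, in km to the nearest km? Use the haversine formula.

3667 km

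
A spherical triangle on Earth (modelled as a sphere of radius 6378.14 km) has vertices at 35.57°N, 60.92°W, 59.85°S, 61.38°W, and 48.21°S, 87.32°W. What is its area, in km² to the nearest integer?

12351007 km²

Side lengths (central angles): a = 0.3310, b = 1.5190, c = 1.6654 rad; semiperimeter s = 1.7577.
By l'Huilier's theorem, tan(E/4) = √[tan(s/2) tan((s−a)/2) tan((s−b)/2) tan((s−c)/2)], giving spherical excess E = 0.3036 rad.
Area = E·R² = 0.3036 × (6378.14)² ≈ 12351007 km².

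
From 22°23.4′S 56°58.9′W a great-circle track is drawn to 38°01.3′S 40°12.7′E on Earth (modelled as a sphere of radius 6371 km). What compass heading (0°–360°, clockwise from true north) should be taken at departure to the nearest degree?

128°

With φ₁ = -0.3908, φ₂ = -0.6636, Δλ = 1.6963 rad, the forward-azimuth formula gives
θ = atan2( sin Δλ cos φ₂ , cos φ₁ sin φ₂ − sin φ₁ cos φ₂ cos Δλ ) = atan2(0.7816, -0.6071) = 127.84°.
So the initial bearing is 128°.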